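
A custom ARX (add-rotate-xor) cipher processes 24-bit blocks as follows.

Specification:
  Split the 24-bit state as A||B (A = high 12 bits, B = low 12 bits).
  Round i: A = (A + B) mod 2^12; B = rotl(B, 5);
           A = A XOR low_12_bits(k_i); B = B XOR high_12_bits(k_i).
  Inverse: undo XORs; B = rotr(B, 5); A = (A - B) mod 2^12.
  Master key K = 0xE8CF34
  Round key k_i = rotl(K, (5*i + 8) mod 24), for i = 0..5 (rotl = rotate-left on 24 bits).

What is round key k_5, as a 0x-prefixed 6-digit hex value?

K = 0xE8CF34
k_0 = rotl(K, (5*0+8) mod 24) = rotl(K, 8) = 0xCF34E8
k_1 = rotl(K, (5*1+8) mod 24) = rotl(K, 13) = 0xE69D19
k_2 = rotl(K, (5*2+8) mod 24) = rotl(K, 18) = 0xD3A33C
k_3 = rotl(K, (5*3+8) mod 24) = rotl(K, 23) = 0x74679A
k_4 = rotl(K, (5*4+8) mod 24) = rotl(K, 4) = 0x8CF34E
k_5 = rotl(K, (5*5+8) mod 24) = rotl(K, 9) = 0x9E69D1

0x9E69D1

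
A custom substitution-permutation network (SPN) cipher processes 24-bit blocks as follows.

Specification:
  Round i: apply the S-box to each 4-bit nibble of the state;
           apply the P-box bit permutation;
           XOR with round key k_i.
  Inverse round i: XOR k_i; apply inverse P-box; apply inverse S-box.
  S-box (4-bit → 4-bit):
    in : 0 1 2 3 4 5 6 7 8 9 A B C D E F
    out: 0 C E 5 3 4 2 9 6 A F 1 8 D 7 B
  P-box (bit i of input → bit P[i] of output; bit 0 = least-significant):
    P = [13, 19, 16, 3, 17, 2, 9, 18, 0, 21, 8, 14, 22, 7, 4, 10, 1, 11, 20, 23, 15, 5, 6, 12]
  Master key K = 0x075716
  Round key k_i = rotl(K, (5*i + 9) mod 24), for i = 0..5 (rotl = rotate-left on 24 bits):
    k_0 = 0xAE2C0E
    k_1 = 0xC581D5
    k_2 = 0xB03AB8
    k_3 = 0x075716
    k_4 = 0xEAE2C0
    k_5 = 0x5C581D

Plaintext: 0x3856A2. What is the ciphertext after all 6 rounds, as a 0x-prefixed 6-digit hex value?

s_0 = plaintext = 0x3856A2
s_1 = Round(s_0, k_0) = 0x91A652
s_2 = Round(s_1, k_1) = 0x3C976D
s_3 = Round(s_2, k_2) = 0x31DE75
s_4 = Round(s_3, k_3) = 0xF0D247
s_5 = Round(s_4, k_4) = 0x8817FC
s_6 = Round(s_5, k_5) = 0x4A1460

0x4A1460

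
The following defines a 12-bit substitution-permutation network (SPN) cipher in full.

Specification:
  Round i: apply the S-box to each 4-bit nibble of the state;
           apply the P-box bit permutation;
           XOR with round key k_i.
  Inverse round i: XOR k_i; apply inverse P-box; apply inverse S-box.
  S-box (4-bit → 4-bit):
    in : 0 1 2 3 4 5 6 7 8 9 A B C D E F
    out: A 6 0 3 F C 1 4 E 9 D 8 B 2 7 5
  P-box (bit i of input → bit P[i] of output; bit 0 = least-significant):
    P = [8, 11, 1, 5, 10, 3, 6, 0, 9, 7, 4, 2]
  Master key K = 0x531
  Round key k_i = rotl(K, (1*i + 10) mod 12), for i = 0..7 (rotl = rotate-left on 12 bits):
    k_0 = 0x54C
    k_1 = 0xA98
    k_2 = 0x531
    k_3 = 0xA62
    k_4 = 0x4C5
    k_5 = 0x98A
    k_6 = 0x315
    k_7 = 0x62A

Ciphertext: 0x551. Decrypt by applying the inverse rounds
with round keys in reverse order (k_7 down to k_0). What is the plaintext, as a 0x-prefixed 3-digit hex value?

0x4EB

s_0 = ciphertext = 0x551
s_1 = InvRound(s_0, k_7) = 0xF8A
s_2 = InvRound(s_1, k_6) = 0x8C1
s_3 = InvRound(s_2, k_5) = 0x28F
s_4 = InvRound(s_3, k_4) = 0x6E7
s_5 = InvRound(s_4, k_3) = 0x09D
s_6 = InvRound(s_5, k_2) = 0x039
s_7 = InvRound(s_6, k_1) = 0x3B0
s_8 = InvRound(s_7, k_0) = 0x4EB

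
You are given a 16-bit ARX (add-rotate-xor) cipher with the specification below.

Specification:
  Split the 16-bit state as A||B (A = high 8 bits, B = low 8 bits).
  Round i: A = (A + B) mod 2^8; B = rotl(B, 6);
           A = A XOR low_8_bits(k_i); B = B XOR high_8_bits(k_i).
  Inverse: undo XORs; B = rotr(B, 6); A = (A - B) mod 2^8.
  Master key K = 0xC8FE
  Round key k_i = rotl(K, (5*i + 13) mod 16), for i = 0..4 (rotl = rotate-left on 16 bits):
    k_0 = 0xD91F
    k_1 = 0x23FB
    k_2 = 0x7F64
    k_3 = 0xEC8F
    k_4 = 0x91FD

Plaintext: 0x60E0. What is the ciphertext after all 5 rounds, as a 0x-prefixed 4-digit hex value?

s_0 = plaintext = 0x60E0
s_1 = Round(s_0, k_0) = 0x5FE1
s_2 = Round(s_1, k_1) = 0xBB5B
s_3 = Round(s_2, k_2) = 0x72A9
s_4 = Round(s_3, k_3) = 0x9486
s_5 = Round(s_4, k_4) = 0xE730

0xE730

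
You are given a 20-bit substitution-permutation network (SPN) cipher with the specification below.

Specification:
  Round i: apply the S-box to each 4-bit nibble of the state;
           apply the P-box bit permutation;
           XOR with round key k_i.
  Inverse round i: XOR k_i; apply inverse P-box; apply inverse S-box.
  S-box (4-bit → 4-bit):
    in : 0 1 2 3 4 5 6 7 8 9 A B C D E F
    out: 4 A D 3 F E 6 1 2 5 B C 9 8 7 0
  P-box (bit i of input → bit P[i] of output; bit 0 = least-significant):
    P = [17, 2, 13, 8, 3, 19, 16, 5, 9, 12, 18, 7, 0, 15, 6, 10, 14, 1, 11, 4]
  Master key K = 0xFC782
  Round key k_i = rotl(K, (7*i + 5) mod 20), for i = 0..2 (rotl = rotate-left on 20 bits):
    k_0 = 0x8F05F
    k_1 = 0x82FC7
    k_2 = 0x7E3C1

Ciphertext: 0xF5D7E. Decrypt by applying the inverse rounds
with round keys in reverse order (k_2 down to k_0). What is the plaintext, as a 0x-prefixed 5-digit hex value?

s_0 = ciphertext = 0xF5D7E
s_1 = InvRound(s_0, k_2) = 0x5AAA6
s_2 = InvRound(s_1, k_1) = 0xF405D
s_3 = InvRound(s_2, k_0) = 0x88609

0x88609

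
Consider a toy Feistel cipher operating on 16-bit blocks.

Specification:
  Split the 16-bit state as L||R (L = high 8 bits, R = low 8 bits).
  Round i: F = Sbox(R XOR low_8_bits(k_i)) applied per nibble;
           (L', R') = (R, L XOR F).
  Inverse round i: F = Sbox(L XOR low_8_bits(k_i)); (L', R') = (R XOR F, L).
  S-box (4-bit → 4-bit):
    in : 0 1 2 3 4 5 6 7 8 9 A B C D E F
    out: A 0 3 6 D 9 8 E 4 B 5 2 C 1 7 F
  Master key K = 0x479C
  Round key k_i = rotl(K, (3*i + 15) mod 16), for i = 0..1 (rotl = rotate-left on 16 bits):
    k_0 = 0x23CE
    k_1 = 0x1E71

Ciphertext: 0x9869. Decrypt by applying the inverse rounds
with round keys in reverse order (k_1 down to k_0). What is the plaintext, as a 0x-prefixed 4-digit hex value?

0x8412

s_0 = ciphertext = 0x9869
s_1 = InvRound(s_0, k_1) = 0x1298
s_2 = InvRound(s_1, k_0) = 0x8412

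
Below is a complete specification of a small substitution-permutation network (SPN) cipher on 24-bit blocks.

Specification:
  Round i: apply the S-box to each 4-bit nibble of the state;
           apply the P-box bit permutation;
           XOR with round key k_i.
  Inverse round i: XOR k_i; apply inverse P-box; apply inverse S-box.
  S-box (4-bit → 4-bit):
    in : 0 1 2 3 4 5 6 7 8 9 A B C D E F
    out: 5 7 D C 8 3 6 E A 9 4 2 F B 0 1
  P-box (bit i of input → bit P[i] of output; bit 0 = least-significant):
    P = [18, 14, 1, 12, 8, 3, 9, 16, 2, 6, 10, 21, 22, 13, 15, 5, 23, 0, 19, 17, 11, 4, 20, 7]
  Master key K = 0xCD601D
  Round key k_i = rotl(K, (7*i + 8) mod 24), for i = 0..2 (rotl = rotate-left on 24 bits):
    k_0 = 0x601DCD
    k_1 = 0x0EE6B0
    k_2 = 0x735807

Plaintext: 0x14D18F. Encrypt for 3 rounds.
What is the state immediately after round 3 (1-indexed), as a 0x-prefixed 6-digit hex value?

s_0 = plaintext = 0x14D18F
s_1 = Round(s_0, k_0) = 0x3731B1
s_2 = Round(s_1, k_1) = 0x10225F
s_3 = Round(s_2, k_2) = 0x8FD53B

0x8FD53B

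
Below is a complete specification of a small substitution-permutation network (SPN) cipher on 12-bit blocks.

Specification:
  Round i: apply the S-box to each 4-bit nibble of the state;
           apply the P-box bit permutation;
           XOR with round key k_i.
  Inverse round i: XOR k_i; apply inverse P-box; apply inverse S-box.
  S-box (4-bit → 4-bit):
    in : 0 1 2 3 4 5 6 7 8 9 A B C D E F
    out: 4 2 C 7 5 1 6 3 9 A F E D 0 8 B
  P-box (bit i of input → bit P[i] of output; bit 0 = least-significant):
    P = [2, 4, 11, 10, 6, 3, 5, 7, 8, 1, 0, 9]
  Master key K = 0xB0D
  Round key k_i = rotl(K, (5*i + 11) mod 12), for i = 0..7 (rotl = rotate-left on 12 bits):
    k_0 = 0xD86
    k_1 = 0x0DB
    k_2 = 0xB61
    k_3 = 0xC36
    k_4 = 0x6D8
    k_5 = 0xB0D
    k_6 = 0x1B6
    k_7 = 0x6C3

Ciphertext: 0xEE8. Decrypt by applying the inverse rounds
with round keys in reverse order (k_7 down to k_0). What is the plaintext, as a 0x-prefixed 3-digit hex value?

s_0 = ciphertext = 0xEE8
s_1 = InvRound(s_0, k_7) = 0x660
s_2 = InvRound(s_1, k_6) = 0xF8F
s_3 = InvRound(s_2, k_5) = 0x1EE
s_4 = InvRound(s_3, k_4) = 0xF0F
s_5 = InvRound(s_4, k_3) = 0xC61
s_6 = InvRound(s_5, k_2) = 0x8DE
s_7 = InvRound(s_6, k_1) = 0x0D4
s_8 = InvRound(s_7, k_0) = 0x75B

0x75B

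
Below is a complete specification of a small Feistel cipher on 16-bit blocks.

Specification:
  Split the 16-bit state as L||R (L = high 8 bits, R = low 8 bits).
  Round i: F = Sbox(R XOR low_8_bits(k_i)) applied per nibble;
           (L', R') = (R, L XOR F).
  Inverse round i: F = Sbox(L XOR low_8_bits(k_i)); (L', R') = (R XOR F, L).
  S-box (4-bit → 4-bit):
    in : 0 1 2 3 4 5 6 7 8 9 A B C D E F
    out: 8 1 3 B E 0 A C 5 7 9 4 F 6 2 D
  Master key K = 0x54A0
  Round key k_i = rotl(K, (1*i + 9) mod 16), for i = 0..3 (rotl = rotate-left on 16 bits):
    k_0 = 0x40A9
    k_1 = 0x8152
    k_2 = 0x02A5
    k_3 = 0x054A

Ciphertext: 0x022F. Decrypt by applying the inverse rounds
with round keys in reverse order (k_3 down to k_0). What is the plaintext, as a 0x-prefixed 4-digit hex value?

0xEF1C

s_0 = ciphertext = 0x022F
s_1 = InvRound(s_0, k_3) = 0xCA02
s_2 = InvRound(s_1, k_2) = 0xAFCA
s_3 = InvRound(s_2, k_1) = 0x1CAF
s_4 = InvRound(s_3, k_0) = 0xEF1C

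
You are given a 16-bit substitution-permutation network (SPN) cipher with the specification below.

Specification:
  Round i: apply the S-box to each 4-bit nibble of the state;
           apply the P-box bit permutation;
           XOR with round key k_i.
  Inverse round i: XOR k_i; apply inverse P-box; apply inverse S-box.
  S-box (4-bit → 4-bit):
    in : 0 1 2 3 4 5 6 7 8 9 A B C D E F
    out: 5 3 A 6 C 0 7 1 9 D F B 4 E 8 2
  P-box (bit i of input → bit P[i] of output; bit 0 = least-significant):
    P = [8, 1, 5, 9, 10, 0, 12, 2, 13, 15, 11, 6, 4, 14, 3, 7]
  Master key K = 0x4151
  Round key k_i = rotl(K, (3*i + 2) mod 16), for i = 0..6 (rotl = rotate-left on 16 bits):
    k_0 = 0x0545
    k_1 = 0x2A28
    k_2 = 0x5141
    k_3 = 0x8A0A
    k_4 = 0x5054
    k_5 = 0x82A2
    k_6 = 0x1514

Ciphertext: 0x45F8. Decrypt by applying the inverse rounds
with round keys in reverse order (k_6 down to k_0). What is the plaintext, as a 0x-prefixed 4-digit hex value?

0x2F5F

s_0 = ciphertext = 0x45F8
s_1 = InvRound(s_0, k_6) = 0xDE4C
s_2 = InvRound(s_1, k_5) = 0xD493
s_3 = InvRound(s_2, k_4) = 0xE2BF
s_4 = InvRound(s_3, k_3) = 0xB02C
s_5 = InvRound(s_4, k_2) = 0x3B20
s_6 = InvRound(s_5, k_1) = 0xC5C7
s_7 = InvRound(s_6, k_0) = 0x2F5F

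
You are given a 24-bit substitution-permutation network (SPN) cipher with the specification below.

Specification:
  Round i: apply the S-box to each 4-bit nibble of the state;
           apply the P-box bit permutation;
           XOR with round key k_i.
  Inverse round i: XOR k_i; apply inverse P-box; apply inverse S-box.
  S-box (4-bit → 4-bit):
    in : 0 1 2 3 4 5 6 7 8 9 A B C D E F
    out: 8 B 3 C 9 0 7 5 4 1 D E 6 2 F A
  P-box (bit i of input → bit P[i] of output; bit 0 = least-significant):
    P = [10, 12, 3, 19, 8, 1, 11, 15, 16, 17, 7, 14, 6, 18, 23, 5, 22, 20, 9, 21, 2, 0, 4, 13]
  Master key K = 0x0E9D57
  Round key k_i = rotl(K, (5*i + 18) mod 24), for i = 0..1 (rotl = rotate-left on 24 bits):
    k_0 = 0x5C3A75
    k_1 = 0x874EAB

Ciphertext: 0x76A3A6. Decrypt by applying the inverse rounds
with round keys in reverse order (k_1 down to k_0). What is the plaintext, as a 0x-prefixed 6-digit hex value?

s_0 = ciphertext = 0x76A3A6
s_1 = InvRound(s_0, k_1) = 0x1184A7
s_2 = InvRound(s_1, k_0) = 0x3727B1

0x3727B1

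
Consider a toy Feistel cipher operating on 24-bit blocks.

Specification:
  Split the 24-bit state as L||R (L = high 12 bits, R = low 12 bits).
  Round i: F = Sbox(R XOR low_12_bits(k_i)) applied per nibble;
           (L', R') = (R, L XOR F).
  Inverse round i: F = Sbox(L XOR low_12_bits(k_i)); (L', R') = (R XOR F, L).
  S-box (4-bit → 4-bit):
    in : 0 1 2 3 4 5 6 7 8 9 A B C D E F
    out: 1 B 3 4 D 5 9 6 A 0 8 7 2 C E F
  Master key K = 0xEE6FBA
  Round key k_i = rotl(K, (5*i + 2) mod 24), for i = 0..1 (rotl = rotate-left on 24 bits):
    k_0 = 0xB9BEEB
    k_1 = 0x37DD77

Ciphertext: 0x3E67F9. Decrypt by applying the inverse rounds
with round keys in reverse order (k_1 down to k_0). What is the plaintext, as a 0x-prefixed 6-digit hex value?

0x5569F2

s_0 = ciphertext = 0x3E67F9
s_1 = InvRound(s_0, k_1) = 0x9F23E6
s_2 = InvRound(s_1, k_0) = 0x5569F2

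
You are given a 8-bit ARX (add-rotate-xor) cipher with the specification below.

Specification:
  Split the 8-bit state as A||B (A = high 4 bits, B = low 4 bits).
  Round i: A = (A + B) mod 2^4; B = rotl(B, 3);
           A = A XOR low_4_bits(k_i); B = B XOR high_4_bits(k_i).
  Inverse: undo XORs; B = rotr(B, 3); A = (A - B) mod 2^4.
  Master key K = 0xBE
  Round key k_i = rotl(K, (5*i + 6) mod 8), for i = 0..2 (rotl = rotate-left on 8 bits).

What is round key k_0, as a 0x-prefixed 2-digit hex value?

K = 0xBE
k_0 = rotl(K, (5*0+6) mod 8) = rotl(K, 6) = 0xAF

0xAF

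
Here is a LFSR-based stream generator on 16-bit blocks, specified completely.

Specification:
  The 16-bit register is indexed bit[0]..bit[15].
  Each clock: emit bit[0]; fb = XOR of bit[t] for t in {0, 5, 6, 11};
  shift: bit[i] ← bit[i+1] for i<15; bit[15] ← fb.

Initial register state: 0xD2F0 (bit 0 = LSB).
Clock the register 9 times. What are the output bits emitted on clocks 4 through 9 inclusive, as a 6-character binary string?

reg_0 = 0xD2F0
clock 1: out=0, reg = 0x6978
clock 2: out=0, reg = 0xB4BC
clock 3: out=0, reg = 0xDA5E
clock 4: out=0, reg = 0x6D2F
clock 5: out=1, reg = 0xB697
clock 6: out=1, reg = 0xDB4B
clock 7: out=1, reg = 0xEDA5
clock 8: out=1, reg = 0xF6D2
clock 9: out=0, reg = 0xFB69

011110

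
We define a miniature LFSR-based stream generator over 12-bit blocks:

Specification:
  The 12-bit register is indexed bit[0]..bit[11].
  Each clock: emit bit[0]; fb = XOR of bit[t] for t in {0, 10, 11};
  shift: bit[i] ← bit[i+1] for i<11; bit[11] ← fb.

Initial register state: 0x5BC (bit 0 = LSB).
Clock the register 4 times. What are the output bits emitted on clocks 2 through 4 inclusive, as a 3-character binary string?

reg_0 = 0x5BC
clock 1: out=0, reg = 0xADE
clock 2: out=0, reg = 0xD6F
clock 3: out=1, reg = 0xEB7
clock 4: out=1, reg = 0xF5B

011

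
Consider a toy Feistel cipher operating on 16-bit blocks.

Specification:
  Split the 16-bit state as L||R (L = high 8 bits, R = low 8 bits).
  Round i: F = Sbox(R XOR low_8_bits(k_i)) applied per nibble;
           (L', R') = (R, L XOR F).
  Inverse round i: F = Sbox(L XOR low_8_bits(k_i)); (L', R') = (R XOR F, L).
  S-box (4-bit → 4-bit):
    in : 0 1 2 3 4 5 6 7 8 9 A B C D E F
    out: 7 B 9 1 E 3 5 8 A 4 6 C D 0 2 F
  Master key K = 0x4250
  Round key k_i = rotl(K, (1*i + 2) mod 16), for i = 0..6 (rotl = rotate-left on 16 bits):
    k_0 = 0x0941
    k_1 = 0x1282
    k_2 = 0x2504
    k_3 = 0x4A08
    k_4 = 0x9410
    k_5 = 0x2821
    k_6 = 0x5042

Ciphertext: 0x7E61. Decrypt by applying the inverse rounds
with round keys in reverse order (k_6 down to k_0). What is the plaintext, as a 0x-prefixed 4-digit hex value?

0x8DCA

s_0 = ciphertext = 0x7E61
s_1 = InvRound(s_0, k_6) = 0x7C7E
s_2 = InvRound(s_1, k_5) = 0x4E7C
s_3 = InvRound(s_2, k_4) = 0x4E4E
s_4 = InvRound(s_3, k_3) = 0xAB4E
s_5 = InvRound(s_4, k_2) = 0x21AB
s_6 = InvRound(s_5, k_1) = 0xCA21
s_7 = InvRound(s_6, k_0) = 0x8DCA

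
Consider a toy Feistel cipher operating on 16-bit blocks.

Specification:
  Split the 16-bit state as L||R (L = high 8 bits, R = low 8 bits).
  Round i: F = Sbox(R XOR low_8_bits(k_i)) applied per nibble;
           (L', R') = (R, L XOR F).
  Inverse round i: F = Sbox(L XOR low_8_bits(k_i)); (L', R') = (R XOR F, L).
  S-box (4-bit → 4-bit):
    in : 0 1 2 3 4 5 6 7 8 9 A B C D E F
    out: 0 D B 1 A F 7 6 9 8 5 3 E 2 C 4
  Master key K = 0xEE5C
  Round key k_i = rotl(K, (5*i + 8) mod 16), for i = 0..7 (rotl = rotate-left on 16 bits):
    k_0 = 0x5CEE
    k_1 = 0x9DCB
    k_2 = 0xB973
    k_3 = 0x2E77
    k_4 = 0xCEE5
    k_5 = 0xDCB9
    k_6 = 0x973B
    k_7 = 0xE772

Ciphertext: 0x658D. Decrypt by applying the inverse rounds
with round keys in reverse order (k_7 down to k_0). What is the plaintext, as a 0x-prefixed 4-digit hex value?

0xAB00

s_0 = ciphertext = 0x658D
s_1 = InvRound(s_0, k_7) = 0x5B65
s_2 = InvRound(s_1, k_6) = 0x155B
s_3 = InvRound(s_2, k_5) = 0x0515
s_4 = InvRound(s_3, k_4) = 0xD505
s_5 = InvRound(s_4, k_3) = 0x5ED5
s_6 = InvRound(s_5, k_2) = 0x675E
s_7 = InvRound(s_6, k_1) = 0x0067
s_8 = InvRound(s_7, k_0) = 0xAB00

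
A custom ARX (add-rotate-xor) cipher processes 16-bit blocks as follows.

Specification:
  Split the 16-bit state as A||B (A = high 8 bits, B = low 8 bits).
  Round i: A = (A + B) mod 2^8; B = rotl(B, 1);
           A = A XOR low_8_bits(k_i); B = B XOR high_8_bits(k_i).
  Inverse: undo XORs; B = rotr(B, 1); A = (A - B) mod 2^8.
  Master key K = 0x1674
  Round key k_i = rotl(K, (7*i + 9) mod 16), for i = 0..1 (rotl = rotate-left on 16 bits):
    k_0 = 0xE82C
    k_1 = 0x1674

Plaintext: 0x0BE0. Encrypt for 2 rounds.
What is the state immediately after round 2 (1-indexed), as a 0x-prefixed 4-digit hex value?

0x8444

s_0 = plaintext = 0x0BE0
s_1 = Round(s_0, k_0) = 0xC729
s_2 = Round(s_1, k_1) = 0x8444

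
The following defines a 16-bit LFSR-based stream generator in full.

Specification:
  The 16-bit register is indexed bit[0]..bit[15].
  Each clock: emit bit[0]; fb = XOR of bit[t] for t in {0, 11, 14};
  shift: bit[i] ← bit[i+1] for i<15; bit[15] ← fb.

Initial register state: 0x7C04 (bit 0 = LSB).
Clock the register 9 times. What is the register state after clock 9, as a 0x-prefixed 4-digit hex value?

reg_0 = 0x7C04
clock 1: out=0, reg = 0x3E02
clock 2: out=0, reg = 0x9F01
clock 3: out=1, reg = 0x4F80
clock 4: out=0, reg = 0x27C0
clock 5: out=0, reg = 0x13E0
clock 6: out=0, reg = 0x09F0
clock 7: out=0, reg = 0x84F8
clock 8: out=0, reg = 0x427C
clock 9: out=0, reg = 0xA13E

0xA13E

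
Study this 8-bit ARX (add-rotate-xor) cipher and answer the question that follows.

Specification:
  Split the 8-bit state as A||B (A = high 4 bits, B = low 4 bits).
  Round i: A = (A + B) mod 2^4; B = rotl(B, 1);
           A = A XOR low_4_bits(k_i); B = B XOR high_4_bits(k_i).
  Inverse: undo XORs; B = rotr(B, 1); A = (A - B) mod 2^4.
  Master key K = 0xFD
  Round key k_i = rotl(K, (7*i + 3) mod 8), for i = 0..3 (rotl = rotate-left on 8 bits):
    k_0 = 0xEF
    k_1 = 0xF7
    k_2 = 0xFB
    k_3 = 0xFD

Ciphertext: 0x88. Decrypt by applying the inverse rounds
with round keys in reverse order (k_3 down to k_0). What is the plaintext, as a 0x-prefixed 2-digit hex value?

0x50

s_0 = ciphertext = 0x88
s_1 = InvRound(s_0, k_3) = 0xAB
s_2 = InvRound(s_1, k_2) = 0xF2
s_3 = InvRound(s_2, k_1) = 0xAE
s_4 = InvRound(s_3, k_0) = 0x50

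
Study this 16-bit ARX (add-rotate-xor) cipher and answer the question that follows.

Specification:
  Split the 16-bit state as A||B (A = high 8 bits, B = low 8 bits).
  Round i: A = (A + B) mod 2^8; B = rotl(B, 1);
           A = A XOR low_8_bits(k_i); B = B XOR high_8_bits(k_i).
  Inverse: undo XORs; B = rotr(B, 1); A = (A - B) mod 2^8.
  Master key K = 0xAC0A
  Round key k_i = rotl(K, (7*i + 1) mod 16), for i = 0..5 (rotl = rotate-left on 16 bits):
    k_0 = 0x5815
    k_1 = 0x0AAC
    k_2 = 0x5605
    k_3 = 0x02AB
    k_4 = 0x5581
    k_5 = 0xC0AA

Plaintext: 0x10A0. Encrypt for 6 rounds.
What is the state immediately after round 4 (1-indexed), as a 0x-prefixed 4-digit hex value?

s_0 = plaintext = 0x10A0
s_1 = Round(s_0, k_0) = 0xA519
s_2 = Round(s_1, k_1) = 0x1238
s_3 = Round(s_2, k_2) = 0x4F26
s_4 = Round(s_3, k_3) = 0xDE4E
s_5 = Round(s_4, k_4) = 0xADC9
s_6 = Round(s_5, k_5) = 0xDC53

0xDE4E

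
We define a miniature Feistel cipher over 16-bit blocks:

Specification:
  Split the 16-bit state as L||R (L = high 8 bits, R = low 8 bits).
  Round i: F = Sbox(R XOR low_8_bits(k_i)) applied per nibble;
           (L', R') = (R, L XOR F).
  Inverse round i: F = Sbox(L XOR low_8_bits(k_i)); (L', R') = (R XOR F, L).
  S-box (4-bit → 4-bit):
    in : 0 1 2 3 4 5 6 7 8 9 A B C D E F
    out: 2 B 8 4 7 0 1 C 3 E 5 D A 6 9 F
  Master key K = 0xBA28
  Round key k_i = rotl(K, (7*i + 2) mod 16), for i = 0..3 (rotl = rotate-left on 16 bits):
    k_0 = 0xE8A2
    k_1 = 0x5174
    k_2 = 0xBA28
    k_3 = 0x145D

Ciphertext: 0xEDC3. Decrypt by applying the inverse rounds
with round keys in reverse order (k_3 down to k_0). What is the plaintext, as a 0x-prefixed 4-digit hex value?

s_0 = ciphertext = 0xEDC3
s_1 = InvRound(s_0, k_3) = 0x11ED
s_2 = InvRound(s_1, k_2) = 0xA311
s_3 = InvRound(s_2, k_1) = 0x7DA3
s_4 = InvRound(s_3, k_0) = 0xCC7D

0xCC7D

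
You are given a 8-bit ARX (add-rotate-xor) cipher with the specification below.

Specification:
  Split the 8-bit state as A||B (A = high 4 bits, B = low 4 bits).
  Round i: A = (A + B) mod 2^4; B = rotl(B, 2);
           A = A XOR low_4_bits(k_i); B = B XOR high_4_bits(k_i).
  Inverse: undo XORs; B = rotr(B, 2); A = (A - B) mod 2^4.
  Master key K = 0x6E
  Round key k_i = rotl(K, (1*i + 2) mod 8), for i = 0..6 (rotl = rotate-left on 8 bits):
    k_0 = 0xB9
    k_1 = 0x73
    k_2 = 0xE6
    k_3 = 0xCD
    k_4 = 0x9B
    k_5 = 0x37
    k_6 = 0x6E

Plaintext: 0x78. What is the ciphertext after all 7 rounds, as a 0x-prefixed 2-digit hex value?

0xBA

s_0 = plaintext = 0x78
s_1 = Round(s_0, k_0) = 0x69
s_2 = Round(s_1, k_1) = 0xC1
s_3 = Round(s_2, k_2) = 0xBA
s_4 = Round(s_3, k_3) = 0x86
s_5 = Round(s_4, k_4) = 0x50
s_6 = Round(s_5, k_5) = 0x23
s_7 = Round(s_6, k_6) = 0xBA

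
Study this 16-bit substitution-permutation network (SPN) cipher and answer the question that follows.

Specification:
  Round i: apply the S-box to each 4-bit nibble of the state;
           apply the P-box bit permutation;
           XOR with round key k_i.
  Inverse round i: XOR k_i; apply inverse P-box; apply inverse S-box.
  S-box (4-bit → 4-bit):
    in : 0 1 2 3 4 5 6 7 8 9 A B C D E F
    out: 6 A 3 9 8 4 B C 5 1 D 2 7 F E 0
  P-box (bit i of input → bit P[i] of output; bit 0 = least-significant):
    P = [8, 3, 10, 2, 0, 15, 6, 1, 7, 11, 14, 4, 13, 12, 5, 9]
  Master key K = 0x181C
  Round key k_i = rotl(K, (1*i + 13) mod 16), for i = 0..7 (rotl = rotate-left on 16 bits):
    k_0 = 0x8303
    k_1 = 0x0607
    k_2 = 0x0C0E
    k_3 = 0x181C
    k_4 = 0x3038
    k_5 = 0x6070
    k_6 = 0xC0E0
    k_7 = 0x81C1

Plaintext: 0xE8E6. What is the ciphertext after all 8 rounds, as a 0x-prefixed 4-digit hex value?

s_0 = plaintext = 0xE8E6
s_1 = Round(s_0, k_0) = 0x50ED
s_2 = Round(s_1, k_1) = 0xCB69
s_3 = Round(s_2, k_2) = 0xB52D
s_4 = Round(s_3, k_3) = 0xCD11
s_5 = Round(s_4, k_4) = 0xC886
s_6 = Round(s_5, k_5) = 0x119D
s_7 = Round(s_6, k_6) = 0xDFFD
s_8 = Round(s_7, k_7) = 0xB6ED

0xB6ED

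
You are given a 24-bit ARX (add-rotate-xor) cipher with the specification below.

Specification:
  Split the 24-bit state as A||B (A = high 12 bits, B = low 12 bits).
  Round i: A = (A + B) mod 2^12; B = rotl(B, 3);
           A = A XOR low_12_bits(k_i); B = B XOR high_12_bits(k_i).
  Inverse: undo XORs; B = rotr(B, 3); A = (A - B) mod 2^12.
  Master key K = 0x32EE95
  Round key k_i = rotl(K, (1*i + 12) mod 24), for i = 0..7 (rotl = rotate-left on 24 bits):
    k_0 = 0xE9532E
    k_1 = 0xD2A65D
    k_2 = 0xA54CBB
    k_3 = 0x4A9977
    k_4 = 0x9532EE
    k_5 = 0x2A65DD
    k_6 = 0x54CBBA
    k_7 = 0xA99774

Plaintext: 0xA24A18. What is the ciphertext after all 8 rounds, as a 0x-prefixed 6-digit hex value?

0xECA329

s_0 = plaintext = 0xA24A18
s_1 = Round(s_0, k_0) = 0x712E50
s_2 = Round(s_1, k_1) = 0x33FFAD
s_3 = Round(s_2, k_2) = 0xE5773B
s_4 = Round(s_3, k_3) = 0xCE5D72
s_5 = Round(s_4, k_4) = 0x8B92C5
s_6 = Round(s_5, k_5) = 0xEA348F
s_7 = Round(s_6, k_6) = 0x888136
s_8 = Round(s_7, k_7) = 0xECA329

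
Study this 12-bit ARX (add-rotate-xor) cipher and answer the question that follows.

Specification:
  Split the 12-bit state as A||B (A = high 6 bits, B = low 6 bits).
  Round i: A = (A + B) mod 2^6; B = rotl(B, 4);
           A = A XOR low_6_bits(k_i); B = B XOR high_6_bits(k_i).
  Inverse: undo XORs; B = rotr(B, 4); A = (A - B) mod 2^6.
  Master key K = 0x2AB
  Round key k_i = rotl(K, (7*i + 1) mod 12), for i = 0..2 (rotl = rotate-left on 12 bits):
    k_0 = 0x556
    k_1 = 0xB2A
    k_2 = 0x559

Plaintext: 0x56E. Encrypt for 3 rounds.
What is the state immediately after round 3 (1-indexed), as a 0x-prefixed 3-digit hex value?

s_0 = plaintext = 0x56E
s_1 = Round(s_0, k_0) = 0x57E
s_2 = Round(s_1, k_1) = 0xE43
s_3 = Round(s_2, k_2) = 0x965

0x965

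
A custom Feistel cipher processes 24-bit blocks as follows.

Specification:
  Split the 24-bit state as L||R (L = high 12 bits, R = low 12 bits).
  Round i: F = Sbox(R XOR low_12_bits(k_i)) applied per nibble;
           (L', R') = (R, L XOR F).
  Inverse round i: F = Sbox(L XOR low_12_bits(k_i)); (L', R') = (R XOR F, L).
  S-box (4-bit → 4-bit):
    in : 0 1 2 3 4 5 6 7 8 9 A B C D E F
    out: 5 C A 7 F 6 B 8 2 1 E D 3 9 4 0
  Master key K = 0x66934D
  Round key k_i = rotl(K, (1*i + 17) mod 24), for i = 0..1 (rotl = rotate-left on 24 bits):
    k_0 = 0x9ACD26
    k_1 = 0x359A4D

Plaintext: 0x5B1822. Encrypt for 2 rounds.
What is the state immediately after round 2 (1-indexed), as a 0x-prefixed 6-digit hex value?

0x3EE9C5

s_0 = plaintext = 0x5B1822
s_1 = Round(s_0, k_0) = 0x8223EE
s_2 = Round(s_1, k_1) = 0x3EE9C5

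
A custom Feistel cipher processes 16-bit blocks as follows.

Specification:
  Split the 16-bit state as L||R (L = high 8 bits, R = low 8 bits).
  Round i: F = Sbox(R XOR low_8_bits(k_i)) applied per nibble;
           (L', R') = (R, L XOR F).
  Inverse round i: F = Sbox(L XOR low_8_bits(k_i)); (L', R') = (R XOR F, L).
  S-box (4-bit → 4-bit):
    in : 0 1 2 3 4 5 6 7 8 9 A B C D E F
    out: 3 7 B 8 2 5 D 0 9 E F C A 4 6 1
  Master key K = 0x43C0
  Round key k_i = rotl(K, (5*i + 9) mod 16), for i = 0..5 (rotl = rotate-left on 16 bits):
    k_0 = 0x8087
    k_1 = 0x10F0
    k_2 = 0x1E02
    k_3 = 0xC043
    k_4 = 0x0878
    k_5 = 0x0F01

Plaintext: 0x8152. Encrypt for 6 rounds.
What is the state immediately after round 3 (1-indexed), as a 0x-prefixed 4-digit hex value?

0xD08F

s_0 = plaintext = 0x8152
s_1 = Round(s_0, k_0) = 0x52C4
s_2 = Round(s_1, k_1) = 0xC4D0
s_3 = Round(s_2, k_2) = 0xD08F
s_4 = Round(s_3, k_3) = 0x8F7A
s_5 = Round(s_4, k_4) = 0x7AB4
s_6 = Round(s_5, k_5) = 0xB4BF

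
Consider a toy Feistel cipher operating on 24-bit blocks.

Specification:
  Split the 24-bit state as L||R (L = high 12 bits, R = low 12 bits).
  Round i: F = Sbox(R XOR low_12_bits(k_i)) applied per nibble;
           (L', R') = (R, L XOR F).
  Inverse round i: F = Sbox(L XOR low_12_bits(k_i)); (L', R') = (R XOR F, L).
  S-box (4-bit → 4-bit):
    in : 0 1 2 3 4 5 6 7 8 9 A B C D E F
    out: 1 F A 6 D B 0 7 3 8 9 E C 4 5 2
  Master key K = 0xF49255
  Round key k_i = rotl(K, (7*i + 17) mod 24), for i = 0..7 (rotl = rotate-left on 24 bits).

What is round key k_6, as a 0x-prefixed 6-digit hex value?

K = 0xF49255
k_0 = rotl(K, (7*0+17) mod 24) = rotl(K, 17) = 0xABE924
k_1 = rotl(K, (7*1+17) mod 24) = rotl(K, 0) = 0xF49255
k_2 = rotl(K, (7*2+17) mod 24) = rotl(K, 7) = 0x492AFA
k_3 = rotl(K, (7*3+17) mod 24) = rotl(K, 14) = 0x957D24
k_4 = rotl(K, (7*4+17) mod 24) = rotl(K, 21) = 0xBE924A
k_5 = rotl(K, (7*5+17) mod 24) = rotl(K, 4) = 0x49255F
k_6 = rotl(K, (7*6+17) mod 24) = rotl(K, 11) = 0x92AFA4

0x92AFA4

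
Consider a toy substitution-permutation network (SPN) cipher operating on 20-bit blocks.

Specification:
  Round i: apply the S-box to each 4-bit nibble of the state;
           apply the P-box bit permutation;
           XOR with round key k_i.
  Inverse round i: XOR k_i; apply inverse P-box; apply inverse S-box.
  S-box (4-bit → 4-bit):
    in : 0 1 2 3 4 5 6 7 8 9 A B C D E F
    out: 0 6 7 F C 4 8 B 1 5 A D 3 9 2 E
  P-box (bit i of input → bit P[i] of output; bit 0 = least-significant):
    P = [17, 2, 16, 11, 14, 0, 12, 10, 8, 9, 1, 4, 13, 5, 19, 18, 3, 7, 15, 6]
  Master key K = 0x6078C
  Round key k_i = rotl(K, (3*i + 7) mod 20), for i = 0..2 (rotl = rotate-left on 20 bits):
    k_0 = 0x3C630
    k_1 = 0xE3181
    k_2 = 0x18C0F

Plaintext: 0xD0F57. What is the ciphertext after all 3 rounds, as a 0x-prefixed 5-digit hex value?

0x8ACDF

s_0 = plaintext = 0xD0F57
s_1 = Round(s_0, k_0) = 0x1DC6E
s_2 = Round(s_1, k_1) = 0xA9605
s_3 = Round(s_2, k_2) = 0x8ACDF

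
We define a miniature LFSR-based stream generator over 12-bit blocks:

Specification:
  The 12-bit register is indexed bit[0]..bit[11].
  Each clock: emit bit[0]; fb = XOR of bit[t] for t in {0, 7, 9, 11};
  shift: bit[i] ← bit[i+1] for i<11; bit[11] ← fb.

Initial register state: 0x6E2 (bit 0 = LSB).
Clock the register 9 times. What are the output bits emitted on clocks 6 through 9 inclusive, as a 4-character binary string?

reg_0 = 0x6E2
clock 1: out=0, reg = 0x371
clock 2: out=1, reg = 0x1B8
clock 3: out=0, reg = 0x8DC
clock 4: out=0, reg = 0x46E
clock 5: out=0, reg = 0x237
clock 6: out=1, reg = 0x11B
clock 7: out=1, reg = 0x88D
clock 8: out=1, reg = 0xC46
clock 9: out=0, reg = 0xE23

1110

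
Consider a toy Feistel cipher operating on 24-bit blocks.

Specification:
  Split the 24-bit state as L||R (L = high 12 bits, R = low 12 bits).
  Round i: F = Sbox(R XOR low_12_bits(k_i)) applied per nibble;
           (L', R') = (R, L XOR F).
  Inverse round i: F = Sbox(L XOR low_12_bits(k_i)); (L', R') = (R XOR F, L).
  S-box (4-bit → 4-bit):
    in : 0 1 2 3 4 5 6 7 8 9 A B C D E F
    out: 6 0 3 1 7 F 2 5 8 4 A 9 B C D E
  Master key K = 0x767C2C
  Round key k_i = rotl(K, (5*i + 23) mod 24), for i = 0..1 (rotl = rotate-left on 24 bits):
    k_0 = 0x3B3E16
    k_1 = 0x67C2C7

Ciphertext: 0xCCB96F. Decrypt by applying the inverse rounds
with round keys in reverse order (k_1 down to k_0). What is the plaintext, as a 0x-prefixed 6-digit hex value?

0x6C8404

s_0 = ciphertext = 0xCCB96F
s_1 = InvRound(s_0, k_1) = 0x404CCB
s_2 = InvRound(s_1, k_0) = 0x6C8404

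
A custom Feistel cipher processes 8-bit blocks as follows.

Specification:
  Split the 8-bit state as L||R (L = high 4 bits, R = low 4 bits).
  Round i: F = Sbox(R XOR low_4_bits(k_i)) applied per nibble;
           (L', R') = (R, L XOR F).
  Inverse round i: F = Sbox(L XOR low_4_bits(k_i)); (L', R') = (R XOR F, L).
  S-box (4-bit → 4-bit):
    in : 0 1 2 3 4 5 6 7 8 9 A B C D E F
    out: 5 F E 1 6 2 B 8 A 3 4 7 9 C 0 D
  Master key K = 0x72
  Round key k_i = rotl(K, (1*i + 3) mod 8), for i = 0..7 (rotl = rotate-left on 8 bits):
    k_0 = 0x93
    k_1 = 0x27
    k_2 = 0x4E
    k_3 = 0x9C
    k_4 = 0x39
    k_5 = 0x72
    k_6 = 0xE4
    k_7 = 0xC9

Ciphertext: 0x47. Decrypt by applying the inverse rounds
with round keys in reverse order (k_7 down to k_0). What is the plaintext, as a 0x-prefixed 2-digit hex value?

s_0 = ciphertext = 0x47
s_1 = InvRound(s_0, k_7) = 0xB4
s_2 = InvRound(s_1, k_6) = 0x9B
s_3 = InvRound(s_2, k_5) = 0xC9
s_4 = InvRound(s_3, k_4) = 0xBC
s_5 = InvRound(s_4, k_3) = 0x4B
s_6 = InvRound(s_5, k_2) = 0xF4
s_7 = InvRound(s_6, k_1) = 0xEF
s_8 = InvRound(s_7, k_0) = 0x3E

0x3E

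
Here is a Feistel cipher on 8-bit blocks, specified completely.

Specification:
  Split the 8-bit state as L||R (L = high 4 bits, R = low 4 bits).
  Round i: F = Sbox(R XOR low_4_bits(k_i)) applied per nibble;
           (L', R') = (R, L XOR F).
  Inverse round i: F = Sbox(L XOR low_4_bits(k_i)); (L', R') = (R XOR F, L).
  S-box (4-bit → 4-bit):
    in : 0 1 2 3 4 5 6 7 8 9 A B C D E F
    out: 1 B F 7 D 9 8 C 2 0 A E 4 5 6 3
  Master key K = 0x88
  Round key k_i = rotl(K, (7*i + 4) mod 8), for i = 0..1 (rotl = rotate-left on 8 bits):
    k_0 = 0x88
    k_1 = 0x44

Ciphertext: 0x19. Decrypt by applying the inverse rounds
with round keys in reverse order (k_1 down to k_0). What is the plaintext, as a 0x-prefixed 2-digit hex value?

s_0 = ciphertext = 0x19
s_1 = InvRound(s_0, k_1) = 0x01
s_2 = InvRound(s_1, k_0) = 0x30

0x30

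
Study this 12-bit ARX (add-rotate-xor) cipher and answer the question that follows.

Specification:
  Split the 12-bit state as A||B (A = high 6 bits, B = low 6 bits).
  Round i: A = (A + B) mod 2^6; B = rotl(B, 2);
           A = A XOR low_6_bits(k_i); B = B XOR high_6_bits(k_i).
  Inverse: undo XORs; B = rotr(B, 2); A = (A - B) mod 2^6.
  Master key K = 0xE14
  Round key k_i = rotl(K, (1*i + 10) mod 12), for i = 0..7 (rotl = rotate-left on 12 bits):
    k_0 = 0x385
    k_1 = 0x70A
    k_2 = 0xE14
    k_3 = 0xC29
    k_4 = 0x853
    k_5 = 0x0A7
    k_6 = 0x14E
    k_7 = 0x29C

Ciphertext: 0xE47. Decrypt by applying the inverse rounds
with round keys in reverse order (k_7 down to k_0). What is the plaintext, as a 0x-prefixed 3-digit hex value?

0x347

s_0 = ciphertext = 0xE47
s_1 = InvRound(s_0, k_7) = 0x493
s_2 = InvRound(s_1, k_6) = 0xDE5
s_3 = InvRound(s_2, k_5) = 0x5F9
s_4 = InvRound(s_3, k_4) = 0xF86
s_5 = InvRound(s_4, k_3) = 0xAAD
s_6 = InvRound(s_5, k_2) = 0xA55
s_7 = InvRound(s_6, k_1) = 0x452
s_8 = InvRound(s_7, k_0) = 0x347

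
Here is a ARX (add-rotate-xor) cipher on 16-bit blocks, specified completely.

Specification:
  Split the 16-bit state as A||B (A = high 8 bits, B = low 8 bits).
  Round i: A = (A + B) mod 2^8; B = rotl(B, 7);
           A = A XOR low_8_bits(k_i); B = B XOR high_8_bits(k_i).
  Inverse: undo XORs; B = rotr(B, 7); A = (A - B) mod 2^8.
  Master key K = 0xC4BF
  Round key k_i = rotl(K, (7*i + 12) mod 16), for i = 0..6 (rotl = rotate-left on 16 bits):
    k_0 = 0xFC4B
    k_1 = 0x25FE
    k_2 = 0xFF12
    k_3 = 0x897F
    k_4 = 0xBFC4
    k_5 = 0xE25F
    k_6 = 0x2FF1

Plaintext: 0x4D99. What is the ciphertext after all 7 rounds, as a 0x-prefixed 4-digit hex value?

0x7F96

s_0 = plaintext = 0x4D99
s_1 = Round(s_0, k_0) = 0xAD30
s_2 = Round(s_1, k_1) = 0x233D
s_3 = Round(s_2, k_2) = 0x7261
s_4 = Round(s_3, k_3) = 0xAC39
s_5 = Round(s_4, k_4) = 0x2123
s_6 = Round(s_5, k_5) = 0x1B73
s_7 = Round(s_6, k_6) = 0x7F96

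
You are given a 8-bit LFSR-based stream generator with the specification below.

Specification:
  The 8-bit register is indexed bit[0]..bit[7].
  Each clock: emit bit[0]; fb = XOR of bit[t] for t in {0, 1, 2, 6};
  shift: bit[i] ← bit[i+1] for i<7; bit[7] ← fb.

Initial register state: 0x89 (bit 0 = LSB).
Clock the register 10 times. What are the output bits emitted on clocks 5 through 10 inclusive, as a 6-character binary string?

reg_0 = 0x89
clock 1: out=1, reg = 0xC4
clock 2: out=0, reg = 0x62
clock 3: out=0, reg = 0x31
clock 4: out=1, reg = 0x98
clock 5: out=0, reg = 0x4C
clock 6: out=0, reg = 0x26
clock 7: out=0, reg = 0x13
clock 8: out=1, reg = 0x09
clock 9: out=1, reg = 0x84
clock 10: out=0, reg = 0xC2

000110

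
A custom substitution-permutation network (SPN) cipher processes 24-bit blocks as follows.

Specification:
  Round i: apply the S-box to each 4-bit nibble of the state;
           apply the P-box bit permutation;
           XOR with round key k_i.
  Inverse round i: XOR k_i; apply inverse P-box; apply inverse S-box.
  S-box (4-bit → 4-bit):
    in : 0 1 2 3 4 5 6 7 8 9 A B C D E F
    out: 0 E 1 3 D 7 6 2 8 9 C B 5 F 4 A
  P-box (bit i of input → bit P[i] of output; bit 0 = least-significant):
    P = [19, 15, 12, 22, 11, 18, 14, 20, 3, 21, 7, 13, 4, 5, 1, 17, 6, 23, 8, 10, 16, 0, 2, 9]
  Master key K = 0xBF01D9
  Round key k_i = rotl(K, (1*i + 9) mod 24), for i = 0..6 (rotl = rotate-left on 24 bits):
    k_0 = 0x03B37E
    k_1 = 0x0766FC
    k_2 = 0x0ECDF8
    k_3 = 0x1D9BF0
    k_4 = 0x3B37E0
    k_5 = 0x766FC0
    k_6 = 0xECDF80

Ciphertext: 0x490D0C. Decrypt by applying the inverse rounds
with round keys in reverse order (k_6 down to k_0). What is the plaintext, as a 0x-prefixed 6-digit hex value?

s_0 = ciphertext = 0x490D0C
s_1 = InvRound(s_0, k_6) = 0x470566
s_2 = InvRound(s_1, k_5) = 0x406140
s_3 = InvRound(s_2, k_4) = 0x98F6A4
s_4 = InvRound(s_3, k_3) = 0xCD2850
s_5 = InvRound(s_4, k_2) = 0x21F4EF
s_6 = InvRound(s_5, k_1) = 0xF04776
s_7 = InvRound(s_6, k_0) = 0x2F8BA1

0x2F8BA1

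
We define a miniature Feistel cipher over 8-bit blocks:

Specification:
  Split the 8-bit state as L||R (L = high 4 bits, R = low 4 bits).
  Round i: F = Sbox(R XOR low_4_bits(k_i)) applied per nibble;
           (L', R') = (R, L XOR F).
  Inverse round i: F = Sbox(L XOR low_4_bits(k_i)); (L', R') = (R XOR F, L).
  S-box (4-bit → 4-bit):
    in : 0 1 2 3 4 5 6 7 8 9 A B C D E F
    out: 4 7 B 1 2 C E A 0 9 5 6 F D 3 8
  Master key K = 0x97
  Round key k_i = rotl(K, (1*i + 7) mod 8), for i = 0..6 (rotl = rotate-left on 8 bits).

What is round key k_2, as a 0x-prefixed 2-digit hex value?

K = 0x97
k_0 = rotl(K, (1*0+7) mod 8) = rotl(K, 7) = 0xCB
k_1 = rotl(K, (1*1+7) mod 8) = rotl(K, 0) = 0x97
k_2 = rotl(K, (1*2+7) mod 8) = rotl(K, 1) = 0x2F

0x2F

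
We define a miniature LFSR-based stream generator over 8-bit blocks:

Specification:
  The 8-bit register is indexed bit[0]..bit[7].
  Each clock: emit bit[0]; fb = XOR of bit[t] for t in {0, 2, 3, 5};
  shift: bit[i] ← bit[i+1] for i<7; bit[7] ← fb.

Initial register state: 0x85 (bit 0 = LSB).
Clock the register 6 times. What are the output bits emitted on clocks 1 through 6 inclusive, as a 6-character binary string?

reg_0 = 0x85
clock 1: out=1, reg = 0x42
clock 2: out=0, reg = 0x21
clock 3: out=1, reg = 0x10
clock 4: out=0, reg = 0x08
clock 5: out=0, reg = 0x84
clock 6: out=0, reg = 0xC2

101000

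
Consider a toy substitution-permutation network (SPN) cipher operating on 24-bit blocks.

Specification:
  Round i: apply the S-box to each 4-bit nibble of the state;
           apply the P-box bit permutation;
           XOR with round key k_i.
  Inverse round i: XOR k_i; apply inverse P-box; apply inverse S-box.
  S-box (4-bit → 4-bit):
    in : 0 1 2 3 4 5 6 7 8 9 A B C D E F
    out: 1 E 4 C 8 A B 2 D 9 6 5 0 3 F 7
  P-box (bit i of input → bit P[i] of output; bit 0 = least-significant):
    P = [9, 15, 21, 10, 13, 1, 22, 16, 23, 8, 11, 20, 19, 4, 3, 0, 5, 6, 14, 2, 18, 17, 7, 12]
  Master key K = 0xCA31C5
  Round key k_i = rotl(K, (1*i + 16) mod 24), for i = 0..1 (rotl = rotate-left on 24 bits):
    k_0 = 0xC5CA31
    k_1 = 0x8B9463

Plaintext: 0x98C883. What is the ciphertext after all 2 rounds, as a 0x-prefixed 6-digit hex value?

0x5201C9

s_0 = plaintext = 0x98C883
s_1 = Round(s_0, k_0) = 0x30B615
s_2 = Round(s_1, k_1) = 0x5201C9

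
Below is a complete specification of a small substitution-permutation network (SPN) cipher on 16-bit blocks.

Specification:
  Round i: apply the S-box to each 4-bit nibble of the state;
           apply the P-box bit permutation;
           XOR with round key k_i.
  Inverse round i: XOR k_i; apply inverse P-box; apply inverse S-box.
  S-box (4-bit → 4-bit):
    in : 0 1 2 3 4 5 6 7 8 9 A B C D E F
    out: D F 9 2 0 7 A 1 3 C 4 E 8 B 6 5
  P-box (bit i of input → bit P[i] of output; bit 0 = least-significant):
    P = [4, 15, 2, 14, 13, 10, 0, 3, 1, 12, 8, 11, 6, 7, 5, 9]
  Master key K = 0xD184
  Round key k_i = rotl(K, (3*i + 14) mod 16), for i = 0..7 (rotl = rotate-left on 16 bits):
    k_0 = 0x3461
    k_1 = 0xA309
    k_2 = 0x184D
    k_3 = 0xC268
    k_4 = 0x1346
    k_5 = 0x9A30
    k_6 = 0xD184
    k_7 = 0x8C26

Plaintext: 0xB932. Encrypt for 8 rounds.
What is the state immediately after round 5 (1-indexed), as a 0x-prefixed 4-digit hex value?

0xA6A7

s_0 = plaintext = 0xB932
s_1 = Round(s_0, k_0) = 0x7BD1
s_2 = Round(s_1, k_1) = 0x5E55
s_3 = Round(s_2, k_2) = 0xADB8
s_4 = Round(s_3, k_3) = 0x5E53
s_5 = Round(s_4, k_4) = 0xA6A7
s_6 = Round(s_5, k_5) = 0x8201
s_7 = Round(s_6, k_6) = 0x395B
s_8 = Round(s_7, k_7) = 0x61A3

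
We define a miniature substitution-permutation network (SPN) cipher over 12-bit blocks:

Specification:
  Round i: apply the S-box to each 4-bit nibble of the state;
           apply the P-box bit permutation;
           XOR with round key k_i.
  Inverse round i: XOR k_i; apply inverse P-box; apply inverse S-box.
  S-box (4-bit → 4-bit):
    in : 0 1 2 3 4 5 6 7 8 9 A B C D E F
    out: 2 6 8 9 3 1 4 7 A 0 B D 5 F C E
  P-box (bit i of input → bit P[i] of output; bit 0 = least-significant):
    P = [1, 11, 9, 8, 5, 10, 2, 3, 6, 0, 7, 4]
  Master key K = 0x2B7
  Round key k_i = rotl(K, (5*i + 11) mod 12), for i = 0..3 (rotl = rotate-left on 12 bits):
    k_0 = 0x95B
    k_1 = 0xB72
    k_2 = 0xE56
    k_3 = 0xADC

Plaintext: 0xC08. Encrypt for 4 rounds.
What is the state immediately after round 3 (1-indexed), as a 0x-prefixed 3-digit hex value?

0x46F

s_0 = plaintext = 0xC08
s_1 = Round(s_0, k_0) = 0x49B
s_2 = Round(s_1, k_1) = 0x831
s_3 = Round(s_2, k_2) = 0x46F
s_4 = Round(s_3, k_3) = 0x199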